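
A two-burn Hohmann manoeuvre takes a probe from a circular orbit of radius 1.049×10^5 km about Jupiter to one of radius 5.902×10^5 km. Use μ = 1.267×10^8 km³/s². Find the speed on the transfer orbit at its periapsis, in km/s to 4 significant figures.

Transfer-ellipse semi-major axis a_t = (r₁ + r₂)/2 = (1.049×10^5 + 5.902×10^5)/2 = 3.4755×10^5 km.
At periapsis, r = 1.049×10^5 km.
From the vis-viva equation, v = √[μ(2/r − 1/a_t)] = 45.29 km/s.

v = 45.29 km/s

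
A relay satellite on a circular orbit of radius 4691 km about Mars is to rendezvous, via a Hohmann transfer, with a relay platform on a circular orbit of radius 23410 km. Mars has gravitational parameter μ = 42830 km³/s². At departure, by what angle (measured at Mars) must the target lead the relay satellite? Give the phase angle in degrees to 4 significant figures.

The Hohmann ellipse has a_t = (r₁ + r₂)/2 = 14050.5 km.
The half-period of the transfer ellipse is t = π√(a_t³/μ) = 25282 s.
The target's mean motion on its circular orbit is ω₂ = √(μ/r₂³) = 5.7779×10^-5 rad/s.
Angle swept by the target during transfer: ω₂·t = 1.4608 rad = 83.70°.
Arrival is 180° from departure on the ellipse, so φ = 180° − 83.70° = 96.30°.

φ = 96.30°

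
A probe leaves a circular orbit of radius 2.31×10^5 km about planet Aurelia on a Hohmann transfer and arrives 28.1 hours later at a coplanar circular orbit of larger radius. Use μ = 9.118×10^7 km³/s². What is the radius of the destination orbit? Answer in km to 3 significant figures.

r₂ = 6.80×10^5 km

Transfer time t = 28.1 hours = 1.0116×10^5 s, and t = π√(a_t³/μ).
So a_t = (μ t²/π²)^(1/3) = (9.118×10^7 × (1.0116×10^5)² / π²)^(1/3) = 4.5555×10^5 km.
Since a_t = (r₁ + r₂)/2, r₂ = 2a_t − r₁ = 2×4.5555×10^5 − 2.310×10^5 = 6.801×10^5 km.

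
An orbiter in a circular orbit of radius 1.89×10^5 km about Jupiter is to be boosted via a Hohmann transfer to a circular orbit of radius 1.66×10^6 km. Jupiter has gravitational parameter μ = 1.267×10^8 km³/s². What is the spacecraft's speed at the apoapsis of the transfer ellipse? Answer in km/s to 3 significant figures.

Semi-major axis of the transfer orbit: a_t = (1.890×10^5 + 1.660×10^6)/2 = 9.245×10^5 km.
At apoapsis, r = 1.660×10^6 km.
Applying v² = μ(2/r − 1/a_t): v = 3.950 km/s.

v = 3.95 km/s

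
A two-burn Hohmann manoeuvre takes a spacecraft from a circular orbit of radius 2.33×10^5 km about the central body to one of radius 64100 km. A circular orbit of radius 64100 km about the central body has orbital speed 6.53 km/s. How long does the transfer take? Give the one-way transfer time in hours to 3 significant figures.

t = 30.2 hours

From the circular-orbit relation v² = μ/r at r = 64100 km: μ = v²r = (6.53)² × 64100 = 2.73328×10^6 km³/s².
Semi-major axis of the transfer orbit: a_t = (2.330×10^5 + 64100)/2 = 1.4855×10^5 km.
Half the transfer-orbit period gives t = π√(a_t³/μ) = 1.088×10^5 s.
Converting: 1.088×10^5 s ÷ 3600 s/hour = 30.2 hours.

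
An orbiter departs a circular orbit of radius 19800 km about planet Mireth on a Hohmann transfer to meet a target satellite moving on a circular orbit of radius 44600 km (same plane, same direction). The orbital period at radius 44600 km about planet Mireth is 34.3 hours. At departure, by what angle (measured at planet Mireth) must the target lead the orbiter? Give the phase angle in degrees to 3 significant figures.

φ = 69.6°

From Kepler's third law T² = 4π²r³/μ at r = 44600 km, T = 34.3 hours = 34.3 × 3600 s = 1.2348×10^5 s: μ = 4π²r³/T² = 2.29705×10^5 km³/s².
Semi-major axis of the transfer orbit: a_t = (19800 + 44600)/2 = 32200 km.
The half-period of the transfer ellipse is t = π√(a_t³/μ) = 37870 s.
The target's mean motion on its circular orbit is ω₂ = √(μ/r₂³) = 5.088×10^-5 rad/s.
Angle swept by the target during transfer: ω₂·t = 1.927 rad = 110.4°.
The orbiter traverses 180° on the transfer ellipse, so the target must lead by 180° − 110.4° = 69.6°.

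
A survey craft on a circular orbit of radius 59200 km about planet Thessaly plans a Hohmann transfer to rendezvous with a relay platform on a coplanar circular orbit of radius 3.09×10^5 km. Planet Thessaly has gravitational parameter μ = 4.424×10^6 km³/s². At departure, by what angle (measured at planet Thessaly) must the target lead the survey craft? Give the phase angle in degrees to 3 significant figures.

The Hohmann ellipse has a_t = (r₁ + r₂)/2 = 1.841×10^5 km.
The half-period of the transfer ellipse is t = π√(a_t³/μ) = 1.179840×10^5 s.
Target angular speed ω₂ = √(μ/r₂³) = 1.224531×10^-5 rad/s.
Angle swept by the target during transfer: ω₂·t = 1.4448 rad = 82.78°.
Arrival is 180° from departure on the ellipse, so φ = 180° − 82.78° = 97.2°.

φ = 97.2°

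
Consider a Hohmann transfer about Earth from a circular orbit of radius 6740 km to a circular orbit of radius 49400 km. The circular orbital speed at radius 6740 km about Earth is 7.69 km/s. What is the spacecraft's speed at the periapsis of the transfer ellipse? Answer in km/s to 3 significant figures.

v = 10.2 km/s

From the circular-orbit relation v² = μ/r at r = 6740 km: μ = v²r = (7.69)² × 6740 = 3.98577×10^5 km³/s².
Semi-major axis of the transfer orbit: a_t = (6740 + 49400)/2 = 28070 km.
The periapsis of the transfer ellipse is at r = 6740 km.
From the vis-viva equation, v = √[μ(2/r − 1/a_t)] = 10.20 km/s.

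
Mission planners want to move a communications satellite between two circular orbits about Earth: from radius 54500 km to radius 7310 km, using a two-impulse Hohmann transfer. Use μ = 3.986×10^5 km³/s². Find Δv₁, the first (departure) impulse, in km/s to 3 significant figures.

Δv₁ = 1.39 km/s

Semi-major axis of the transfer orbit: a_t = (54500 + 7310)/2 = 30905 km.
Circular speed at r = 54500 km: v_c = √(μ/r) = 2.704 km/s.
Vis-viva on the transfer ellipse at r = 54500 km gives v_t = √[μ(2/r − 1/a_t)] = 1.315 km/s.
Δv₁ = |v_t − v_c| = |1.315 − 2.704| = 1.389 km/s.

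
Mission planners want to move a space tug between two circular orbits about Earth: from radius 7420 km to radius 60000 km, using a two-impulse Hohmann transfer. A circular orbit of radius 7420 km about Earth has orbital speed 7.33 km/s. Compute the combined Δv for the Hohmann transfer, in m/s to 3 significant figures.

From the circular-orbit relation v² = μ/r at r = 7420 km: μ = v²r = (7.33)² × 7420 = 3.98668×10^5 km³/s².
Semi-major axis of the transfer orbit: a_t = (7420 + 60000)/2 = 33710 km.
Circular speed at r₁: v₁ = √(μ/r₁) = √(3.98668×10^5/7420) = 7.330 km/s.
On the transfer ellipse at r₁, vis-viva equation gives v_p = √[μ(2/r₁ − 1/a_t)] = 9.779 km/s.
First burn Δv₁ = |v_p − v₁| = 2.449 km/s.
At r₂, v₂ = √(μ/r₂) = 2.5777 km/s.
Transfer-orbit speed at r₂: v_a = √[μ(2/r₂ − 1/a_t)] = 1.2094 km/s.
Second burn Δv₂ = |v₂ − v_a| = 1.368 km/s.
Total Δv = Δv₁ + Δv₂ = 3.817 km/s.

Δv = 3820 m/s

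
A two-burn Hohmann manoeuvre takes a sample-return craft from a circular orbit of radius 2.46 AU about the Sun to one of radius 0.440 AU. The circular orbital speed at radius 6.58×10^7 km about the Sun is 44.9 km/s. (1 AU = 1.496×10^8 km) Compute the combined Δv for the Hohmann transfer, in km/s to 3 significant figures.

Δv = 22.1 km/s

From the circular-orbit relation v² = μ/r at r = 6.58×10^7 km: μ = v²r = (44.9)² × 6.58×10^7 = 1.32653×10^11 km³/s².
In km: r₁ = 2.46 × 1.496×10^8 = 3.68016×10^8 km; r₂ = 0.440 × 1.496×10^8 = 6.5824×10^7 km.
Transfer-ellipse semi-major axis a_t = (r₁ + r₂)/2 = (3.68016×10^8 + 6.5824×10^7)/2 = 2.1692×10^8 km.
Circular speed at r₁: v₁ = √(μ/r₁) = √(1.32653×10^11/3.68016×10^8) = 18.9857 km/s.
On the transfer ellipse at r₁, vis-viva gives v_a = √[μ(2/r₁ − 1/a_t)] = 10.4585 km/s.
First burn Δv₁ = |v_a − v₁| = 8.527 km/s.
At r₂, v₂ = √(μ/r₂) = 44.89 km/s.
Transfer-orbit speed at r₂: v_p = √[μ(2/r₂ − 1/a_t)] = 58.47 km/s.
Second burn Δv₂ = |v₂ − v_p| = 13.58 km/s.
Δv = Δv₁ + Δv₂ = 8.527 + 13.58 = 22.11 km/s.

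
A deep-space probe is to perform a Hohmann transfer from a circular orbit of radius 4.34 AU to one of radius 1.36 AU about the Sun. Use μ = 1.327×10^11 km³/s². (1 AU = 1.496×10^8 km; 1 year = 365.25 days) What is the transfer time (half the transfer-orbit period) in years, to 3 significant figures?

In km: r₁ = 4.34 × 1.496×10^8 = 6.49264×10^8 km; r₂ = 1.36 × 1.496×10^8 = 2.03456×10^8 km.
Transfer-ellipse semi-major axis a_t = (r₁ + r₂)/2 = (6.49264×10^8 + 2.03456×10^8)/2 = 4.2636×10^8 km.
By Kepler's third law the transfer-orbit period is T = 2π√(a_t³/μ), so t = T/2 = 7.592×10^7 s.
Converting: 7.592×10^7 s ÷ 3.15576×10^7 s/year (365.25 × 86400) = 2.41 years.

t = 2.41 years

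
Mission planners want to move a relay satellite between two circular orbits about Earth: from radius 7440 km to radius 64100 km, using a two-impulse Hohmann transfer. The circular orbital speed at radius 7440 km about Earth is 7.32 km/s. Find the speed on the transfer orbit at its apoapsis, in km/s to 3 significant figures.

v = 1.14 km/s

From the circular-orbit relation v² = μ/r at r = 7440 km: μ = v²r = (7.32)² × 7440 = 3.98653×10^5 km³/s².
Transfer-ellipse semi-major axis a_t = (r₁ + r₂)/2 = (7440 + 64100)/2 = 35770 km.
The apoapsis of the transfer ellipse is at r = 64100 km.
Vis-viva: v = √[μ(2/r − 1/a_t)] = √[3.98653×10^5 × (2/64100 − 1/35770)] = 1.137 km/s.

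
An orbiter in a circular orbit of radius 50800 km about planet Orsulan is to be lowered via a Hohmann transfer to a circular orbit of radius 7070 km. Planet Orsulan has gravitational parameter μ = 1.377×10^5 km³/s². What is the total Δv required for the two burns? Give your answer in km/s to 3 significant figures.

Δv = 2.27 km/s

Transfer-ellipse semi-major axis a_t = (r₁ + r₂)/2 = (50800 + 7070)/2 = 28935 km.
Circular speed at r₁: v₁ = √(μ/r₁) = √(1.377×10^5/50800) = 1.6464 km/s.
Transfer-orbit speed at r₁ (v² = μ(2/r − 1/a)): v_a = √[μ(2/r₁ − 1/a_t)] = 0.81383 km/s.
First burn Δv₁ = |v_a − v₁| = 0.8326 km/s.
Circular speed at r₂: v₂ = √(μ/r₂) = 4.4132 km/s.
Transfer-orbit speed at r₂: v_p = √[μ(2/r₂ − 1/a_t)] = 5.8476 km/s.
Second burn Δv₂ = |v₂ − v_p| = 1.434 km/s.
Δv = Δv₁ + Δv₂ = 0.8326 + 1.434 = 2.267 km/s.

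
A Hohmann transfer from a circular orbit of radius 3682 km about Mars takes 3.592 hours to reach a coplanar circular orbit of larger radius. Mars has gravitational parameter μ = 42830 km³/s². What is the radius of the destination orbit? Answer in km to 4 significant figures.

r₂ = 14290 km

Transfer time t = 3.592 hours = 12931.2 s, and t = π√(a_t³/μ).
So a_t = (μ t²/π²)^(1/3) = (42830 × (12931.2)² / π²)^(1/3) = 8986.2 km.
Since a_t = (r₁ + r₂)/2, r₂ = 2a_t − r₁ = 2×8986.2 − 3682 = 14290.4 km.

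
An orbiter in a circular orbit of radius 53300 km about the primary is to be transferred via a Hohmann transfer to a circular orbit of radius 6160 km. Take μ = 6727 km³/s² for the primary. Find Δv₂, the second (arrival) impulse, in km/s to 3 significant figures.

The Hohmann ellipse has a_t = (r₁ + r₂)/2 = 29730 km.
On the circular orbit at r = 6160 km, v_c = √(μ/r) = 1.0450 km/s.
Vis-viva on the transfer ellipse at r = 6160 km gives v_t = √[μ(2/r − 1/a_t)] = 1.3992 km/s.
Δv₂ = |v_t − v_c| = |1.3992 − 1.0450| = 0.3542 km/s.

Δv₂ = 0.354 km/s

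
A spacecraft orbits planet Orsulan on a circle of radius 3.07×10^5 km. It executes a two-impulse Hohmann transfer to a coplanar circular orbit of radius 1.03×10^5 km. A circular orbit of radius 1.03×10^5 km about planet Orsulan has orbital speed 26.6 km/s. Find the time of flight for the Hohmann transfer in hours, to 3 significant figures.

t = 9.49 hours

From the circular-orbit relation v² = μ/r at r = 1.03×10^5 km: μ = v²r = (26.6)² × 1.03×10^5 = 7.28787×10^7 km³/s².
Semi-major axis of the transfer orbit: a_t = (3.070×10^5 + 1.030×10^5)/2 = 2.050×10^5 km.
Half the transfer-orbit period gives t = π√(a_t³/μ) = 34160 s.
Converting: 34160 s ÷ 3600 s/hour = 9.49 hours.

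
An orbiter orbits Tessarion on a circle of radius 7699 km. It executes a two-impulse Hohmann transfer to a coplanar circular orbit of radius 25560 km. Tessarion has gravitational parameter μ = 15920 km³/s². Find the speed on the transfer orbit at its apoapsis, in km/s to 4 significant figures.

v = 0.5370 km/s

Transfer-ellipse semi-major axis a_t = (r₁ + r₂)/2 = (7699 + 25560)/2 = 16629.5 km.
At apoapsis, r = 25560 km.
From the vis-viva equation, v = √[μ(2/r − 1/a_t)] = 0.5370 km/s.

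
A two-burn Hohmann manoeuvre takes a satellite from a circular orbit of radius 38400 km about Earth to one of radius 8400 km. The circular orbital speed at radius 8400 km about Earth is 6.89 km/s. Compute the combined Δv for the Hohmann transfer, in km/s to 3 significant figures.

From the circular-orbit relation v² = μ/r at r = 8400 km: μ = v²r = (6.89)² × 8400 = 3.98766×10^5 km³/s².
The Hohmann ellipse has a_t = (r₁ + r₂)/2 = 23400 km.
Circular speed at r₁: v₁ = √(μ/r₁) = √(3.98766×10^5/38400) = 3.223 km/s.
Transfer-orbit speed at r₁ (vis-viva): v_a = √[μ(2/r₁ − 1/a_t)] = 1.931 km/s.
First burn Δv₁ = |v_a − v₁| = 1.292 km/s.
Circular speed at r₂: v₂ = √(μ/r₂) = 6.890 km/s.
Transfer-orbit speed at r₂: v_p = √[μ(2/r₂ − 1/a_t)] = 8.826 km/s.
Second burn Δv₂ = |v₂ − v_p| = 1.936 km/s.
Δv = Δv₁ + Δv₂ = 1.292 + 1.936 = 3.228 km/s.

Δv = 3.23 km/s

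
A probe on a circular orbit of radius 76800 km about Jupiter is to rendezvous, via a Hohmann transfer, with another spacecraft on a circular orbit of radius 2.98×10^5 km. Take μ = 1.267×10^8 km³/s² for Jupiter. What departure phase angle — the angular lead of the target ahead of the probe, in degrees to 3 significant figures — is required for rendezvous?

φ = 90.2°

The Hohmann ellipse has a_t = (r₁ + r₂)/2 = 1.874×10^5 km.
Transfer time t = π√(a_t³/μ) = 22642.1 s.
The target's mean motion on its circular orbit is ω₂ = √(μ/r₂³) = 6.91933×10^-5 rad/s.
Angle swept by the target during transfer: ω₂·t = 1.56668 rad = 89.76°.
The probe traverses 180° on the transfer ellipse, so the target must lead by 180° − 89.76° = 90.2°.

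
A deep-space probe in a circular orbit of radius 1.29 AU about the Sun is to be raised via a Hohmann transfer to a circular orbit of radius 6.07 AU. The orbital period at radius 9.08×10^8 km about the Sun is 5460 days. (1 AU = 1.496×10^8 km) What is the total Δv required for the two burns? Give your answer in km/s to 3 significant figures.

Δv = 12.4 km/s

From Kepler's third law T² = 4π²r³/μ at r = 9.08×10^8 km, T = 5460 days = 5460 × 86400 s = 4.71744×10^8 s: μ = 4π²r³/T² = 1.32802×10^11 km³/s².
In km: r₁ = 1.29 × 1.496×10^8 = 1.92984×10^8 km; r₂ = 6.07 × 1.496×10^8 = 9.08072×10^8 km.
Transfer-ellipse semi-major axis a_t = (r₁ + r₂)/2 = (1.92984×10^8 + 9.08072×10^8)/2 = 5.50528×10^8 km.
Circular speed at r₁: v₁ = √(μ/r₁) = √(1.32802×10^11/1.92984×10^8) = 26.233 km/s.
Transfer-orbit speed at r₁ (vis-viva): v_p = √[μ(2/r₁ − 1/a_t)] = 33.691 km/s.
First burn Δv₁ = |v_p − v₁| = 7.458 km/s.
Circular speed at r₂: v₂ = √(μ/r₂) = 12.093 km/s.
Transfer-orbit speed at r₂: v_a = √[μ(2/r₂ − 1/a_t)] = 7.1600 km/s.
Second burn Δv₂ = |v₂ − v_a| = 4.933 km/s.
Δv = Δv₁ + Δv₂ = 7.458 + 4.933 = 12.39 km/s.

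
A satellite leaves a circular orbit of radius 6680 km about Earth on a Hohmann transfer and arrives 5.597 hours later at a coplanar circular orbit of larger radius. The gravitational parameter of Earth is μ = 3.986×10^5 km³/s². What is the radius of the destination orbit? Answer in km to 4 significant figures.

r₂ = 44130 km

Transfer time t = 5.597 hours = 20149.2 s, and t = π√(a_t³/μ).
So a_t = (μ t²/π²)^(1/3) = (3.986×10^5 × (20149.2)² / π²)^(1/3) = 25405 km.
Since a_t = (r₁ + r₂)/2, r₂ = 2a_t − r₁ = 2×25405 − 6680 = 44130 km.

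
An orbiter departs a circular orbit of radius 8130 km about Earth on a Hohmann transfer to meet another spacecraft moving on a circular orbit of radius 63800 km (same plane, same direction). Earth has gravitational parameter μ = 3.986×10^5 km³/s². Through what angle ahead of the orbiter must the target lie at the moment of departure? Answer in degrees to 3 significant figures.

The Hohmann ellipse has a_t = (r₁ + r₂)/2 = 35965 km.
Transfer time t = π√(a_t³/μ) = 33939.18 s.
The target's mean motion on its circular orbit is ω₂ = √(μ/r₂³) = 3.917758×10^-5 rad/s.
Angle swept by the target during transfer: ω₂·t = 1.32965 rad = 76.18°.
Arrival is 180° from departure on the ellipse, so φ = 180° − 76.18° = 104°.

φ = 104°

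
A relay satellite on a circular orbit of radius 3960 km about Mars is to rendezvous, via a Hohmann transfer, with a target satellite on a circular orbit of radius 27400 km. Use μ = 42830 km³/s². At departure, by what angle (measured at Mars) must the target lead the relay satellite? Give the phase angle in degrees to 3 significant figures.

φ = 102°

The Hohmann ellipse has a_t = (r₁ + r₂)/2 = 15680 km.
Transfer time t = π√(a_t³/μ) = 29810 s.
The target's mean motion on its circular orbit is ω₂ = √(μ/r₂³) = 4.563×10^-5 rad/s.
Angle swept by the target during transfer: ω₂·t = 1.360 rad = 77.92°.
Arrival is 180° from departure on the ellipse, so φ = 180° − 77.92° = 102°.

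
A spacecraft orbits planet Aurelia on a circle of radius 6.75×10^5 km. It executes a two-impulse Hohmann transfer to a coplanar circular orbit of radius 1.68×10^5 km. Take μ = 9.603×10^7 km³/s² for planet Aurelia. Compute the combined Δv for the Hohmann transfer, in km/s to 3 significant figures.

Semi-major axis of the transfer orbit: a_t = (6.750×10^5 + 1.680×10^5)/2 = 4.215×10^5 km.
Circular speed at r₁: v₁ = √(μ/r₁) = √(9.603×10^7/6.750×10^5) = 11.9276 km/s.
Transfer-orbit speed at r₁ (vis-viva equation): v_a = √[μ(2/r₁ − 1/a_t)] = 7.53022 km/s.
First burn Δv₁ = |v_a − v₁| = 4.397 km/s.
At r₂, v₂ = √(μ/r₂) = 23.908 km/s.
Transfer-orbit speed at r₂: v_p = √[μ(2/r₂ − 1/a_t)] = 30.255 km/s.
Second burn Δv₂ = |v₂ − v_p| = 6.347 km/s.
Δv = Δv₁ + Δv₂ = 4.397 + 6.347 = 10.74 km/s.

Δv = 10.7 km/s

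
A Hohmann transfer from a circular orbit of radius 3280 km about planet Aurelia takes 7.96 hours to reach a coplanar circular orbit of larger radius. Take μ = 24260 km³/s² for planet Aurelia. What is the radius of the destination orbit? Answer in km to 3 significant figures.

Transfer time t = 7.96 hours = 28656 s, and t = π√(a_t³/μ).
So a_t = (μ t²/π²)^(1/3) = (24260 × (28656)² / π²)^(1/3) = 12638 km.
Since a_t = (r₁ + r₂)/2, r₂ = 2a_t − r₁ = 2×12638 − 3280 = 21996 km.

r₂ = 22000 km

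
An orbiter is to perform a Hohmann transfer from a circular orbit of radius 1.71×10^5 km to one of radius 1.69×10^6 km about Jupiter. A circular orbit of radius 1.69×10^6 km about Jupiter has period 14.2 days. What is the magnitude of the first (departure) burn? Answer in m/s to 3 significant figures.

Δv₁ = 9460 m/s

From Kepler's third law T² = 4π²r³/μ at r = 1.69×10^6 km, T = 14.2 days = 14.2 × 86400 s = 1.22688×10^6 s: μ = 4π²r³/T² = 1.26595×10^8 km³/s².
Transfer-ellipse semi-major axis a_t = (r₁ + r₂)/2 = (1.710×10^5 + 1.690×10^6)/2 = 9.305×10^5 km.
On the circular orbit at r = 1.710×10^5 km, v_c = √(μ/r) = 27.21 km/s.
Transfer-orbit speed at the same r (vis-viva, a = a_t): v_t = √[μ(2/r − 1/a_t)] = 36.67 km/s.
Δv₁ = |v_t − v_c| = |36.67 − 27.21| = 9.460 km/s.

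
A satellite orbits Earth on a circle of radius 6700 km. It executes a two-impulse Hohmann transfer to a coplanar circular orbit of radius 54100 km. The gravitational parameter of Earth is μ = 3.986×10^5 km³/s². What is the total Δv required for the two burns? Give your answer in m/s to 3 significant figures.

The Hohmann ellipse has a_t = (r₁ + r₂)/2 = 30400 km.
Circular speed at r₁: v₁ = √(μ/r₁) = √(3.986×10^5/6700) = 7.7131 km/s.
On the transfer ellipse at r₁, vis-viva equation gives v_p = √[μ(2/r₁ − 1/a_t)] = 10.289 km/s.
First burn Δv₁ = |v_p − v₁| = 2.576 km/s.
At r₂, v₂ = √(μ/r₂) = 2.714 km/s.
Transfer-orbit speed at r₂: v_a = √[μ(2/r₂ − 1/a_t)] = 1.274 km/s.
Second burn Δv₂ = |v₂ − v_a| = 1.440 km/s.
Total Δv = Δv₁ + Δv₂ = 4.016 km/s.

Δv = 4020 m/s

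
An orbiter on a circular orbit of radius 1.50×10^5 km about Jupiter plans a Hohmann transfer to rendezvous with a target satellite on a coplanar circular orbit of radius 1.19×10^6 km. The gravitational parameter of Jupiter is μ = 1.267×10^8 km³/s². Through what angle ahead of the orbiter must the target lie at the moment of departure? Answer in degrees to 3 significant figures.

φ = 104°

The Hohmann ellipse has a_t = (r₁ + r₂)/2 = 6.700×10^5 km.
The half-period of the transfer ellipse is t = π√(a_t³/μ) = 1.5306×10^5 s.
Target angular speed ω₂ = √(μ/r₂³) = 8.6710×10^-6 rad/s.
Angle swept by the target during transfer: ω₂·t = 1.3272 rad = 76.04°.
The orbiter traverses 180° on the transfer ellipse, so the target must lead by 180° − 76.04° = 104°.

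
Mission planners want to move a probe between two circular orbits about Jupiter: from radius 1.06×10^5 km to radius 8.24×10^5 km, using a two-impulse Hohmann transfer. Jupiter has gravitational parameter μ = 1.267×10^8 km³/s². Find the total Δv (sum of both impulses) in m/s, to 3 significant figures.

Δv = 17900 m/s

Semi-major axis of the transfer orbit: a_t = (1.060×10^5 + 8.240×10^5)/2 = 4.650×10^5 km.
At r₁ the circular-orbit speed is v₁ = √(μ/r₁) = 34.57 km/s.
Transfer-orbit speed at r₁ (vis-viva): v_p = √[μ(2/r₁ − 1/a_t)] = 46.02 km/s.
First burn Δv₁ = |v_p − v₁| = 11.45 km/s.
At r₂, v₂ = √(μ/r₂) = 12.40 km/s.
Transfer-orbit speed at r₂: v_a = √[μ(2/r₂ − 1/a_t)] = 5.920 km/s.
Second burn Δv₂ = |v₂ − v_a| = 6.480 km/s.
Δv = Δv₁ + Δv₂ = 11.45 + 6.480 = 17.93 km/s.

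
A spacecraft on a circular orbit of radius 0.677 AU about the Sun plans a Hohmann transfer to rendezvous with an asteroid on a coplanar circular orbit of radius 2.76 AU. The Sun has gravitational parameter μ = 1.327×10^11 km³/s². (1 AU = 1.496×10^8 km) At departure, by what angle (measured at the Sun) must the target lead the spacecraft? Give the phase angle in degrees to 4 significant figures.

φ = 91.56°

In km: r₁ = 0.677 × 1.496×10^8 = 1.012792×10^8 km; r₂ = 2.76 × 1.496×10^8 = 4.12896×10^8 km.
Semi-major axis of the transfer orbit: a_t = (1.012792×10^8 + 4.12896×10^8)/2 = 2.570876×10^8 km.
The half-period of the transfer ellipse is t = π√(a_t³/μ) = 3.5550×10^7 s.
The target's mean motion on its circular orbit is ω₂ = √(μ/r₂³) = 4.3418×10^-8 rad/s.
Angle swept by the target during transfer: ω₂·t = 1.5435 rad = 88.44°.
Arrival is 180° from departure on the ellipse, so φ = 180° − 88.44° = 91.56°.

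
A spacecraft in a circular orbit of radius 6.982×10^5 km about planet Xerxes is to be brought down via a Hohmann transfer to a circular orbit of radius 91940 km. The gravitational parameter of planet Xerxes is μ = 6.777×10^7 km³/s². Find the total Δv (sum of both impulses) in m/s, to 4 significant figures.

Δv = 14040 m/s

Transfer-ellipse semi-major axis a_t = (r₁ + r₂)/2 = (6.982×10^5 + 91940)/2 = 3.9507×10^5 km.
Circular speed at r₁: v₁ = √(μ/r₁) = √(6.777×10^7/6.982×10^5) = 9.852 km/s.
On the transfer ellipse at r₁, v² = μ(2/r − 1/a) gives v_a = √[μ(2/r₁ − 1/a_t)] = 4.753 km/s.
First burn Δv₁ = |v_a − v₁| = 5.099 km/s.
At r₂, v₂ = √(μ/r₂) = 27.150 km/s.
Transfer-orbit speed at r₂: v_p = √[μ(2/r₂ − 1/a_t)] = 36.093 km/s.
Second burn Δv₂ = |v₂ − v_p| = 8.943 km/s.
Δv = Δv₁ + Δv₂ = 5.099 + 8.943 = 14.04 km/s.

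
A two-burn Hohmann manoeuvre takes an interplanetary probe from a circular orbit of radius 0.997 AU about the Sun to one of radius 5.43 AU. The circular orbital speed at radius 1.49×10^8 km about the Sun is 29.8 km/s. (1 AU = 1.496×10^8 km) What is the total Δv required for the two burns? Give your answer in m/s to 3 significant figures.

Δv = 14600 m/s

From the circular-orbit relation v² = μ/r at r = 1.49×10^8 km: μ = v²r = (29.8)² × 1.49×10^8 = 1.32318×10^11 km³/s².
In km: r₁ = 0.997 × 1.496×10^8 = 1.491512×10^8 km; r₂ = 5.43 × 1.496×10^8 = 8.12328×10^8 km.
Semi-major axis of the transfer orbit: a_t = (1.491512×10^8 + 8.12328×10^8)/2 = 4.807396×10^8 km.
At r₁ the circular-orbit speed is v₁ = √(μ/r₁) = 29.7849 km/s.
On the transfer ellipse at r₁, vis-viva gives v_p = √[μ(2/r₁ − 1/a_t)] = 38.7175 km/s.
First burn Δv₁ = |v_p − v₁| = 8.933 km/s.
Circular speed at r₂: v₂ = √(μ/r₂) = 12.763 km/s.
Transfer-orbit speed at r₂: v_a = √[μ(2/r₂ − 1/a_t)] = 7.1089 km/s.
Second burn Δv₂ = |v₂ − v_a| = 5.654 km/s.
Δv = Δv₁ + Δv₂ = 8.933 + 5.654 = 14.59 km/s.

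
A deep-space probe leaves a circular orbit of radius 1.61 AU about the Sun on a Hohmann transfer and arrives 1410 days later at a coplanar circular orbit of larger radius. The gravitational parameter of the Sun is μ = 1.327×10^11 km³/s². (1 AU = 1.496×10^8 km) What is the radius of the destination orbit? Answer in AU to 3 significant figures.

r₂ = 6.20 AU

In km: r₁ = 1.61 × 1.496×10^8 = 2.40856×10^8 km.
Transfer time t = 1410 days = 1.21824×10^8 s, and t = π√(a_t³/μ).
So a_t = (μ t²/π²)^(1/3) = (1.327×10^11 × (1.21824×10^8)² / π²)^(1/3) = 5.8436×10^8 km.
Since a_t = (r₁ + r₂)/2, r₂ = 2a_t − r₁ = 2×5.8436×10^8 − 2.40856×10^8 = 9.27864×10^8 km.
In AU: r₂ = 9.27864×10^8 / 1.496×10^8 = 6.20 AU.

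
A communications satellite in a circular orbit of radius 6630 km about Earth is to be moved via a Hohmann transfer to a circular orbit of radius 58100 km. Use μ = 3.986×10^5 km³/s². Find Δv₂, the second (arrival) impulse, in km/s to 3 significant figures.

Δv₂ = 1.43 km/s

Transfer-ellipse semi-major axis a_t = (r₁ + r₂)/2 = (6630 + 58100)/2 = 32365 km.
Circular speed at r = 58100 km: v_c = √(μ/r) = 2.619 km/s.
Transfer-orbit speed at the same r (vis-viva, a = a_t): v_t = √[μ(2/r − 1/a_t)] = 1.185 km/s.
Δv₂ = |v_t − v_c| = |1.185 − 2.619| = 1.434 km/s.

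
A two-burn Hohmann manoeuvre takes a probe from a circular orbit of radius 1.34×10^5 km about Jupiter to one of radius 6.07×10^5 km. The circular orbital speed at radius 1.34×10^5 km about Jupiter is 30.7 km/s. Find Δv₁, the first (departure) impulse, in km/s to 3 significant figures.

From the circular-orbit relation v² = μ/r at r = 1.34×10^5 km: μ = v²r = (30.7)² × 1.34×10^5 = 1.26294×10^8 km³/s².
The Hohmann ellipse has a_t = (r₁ + r₂)/2 = 3.705×10^5 km.
On the circular orbit at r = 1.340×10^5 km, v_c = √(μ/r) = 30.700 km/s.
Vis-viva on the transfer ellipse at r = 1.340×10^5 km gives v_t = √[μ(2/r − 1/a_t)] = 39.295 km/s.
Δv₁ = |v_t − v_c| = |39.295 − 30.700| = 8.595 km/s.

Δv₁ = 8.60 km/s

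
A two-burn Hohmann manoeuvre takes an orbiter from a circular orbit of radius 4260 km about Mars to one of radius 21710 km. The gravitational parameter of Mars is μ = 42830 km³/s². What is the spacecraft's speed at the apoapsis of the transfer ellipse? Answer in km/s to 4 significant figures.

v = 0.8045 km/s

Semi-major axis of the transfer orbit: a_t = (4260 + 21710)/2 = 12985 km.
The apoapsis of the transfer ellipse is at r = 21710 km.
Applying v² = μ(2/r − 1/a_t): v = 0.8045 km/s.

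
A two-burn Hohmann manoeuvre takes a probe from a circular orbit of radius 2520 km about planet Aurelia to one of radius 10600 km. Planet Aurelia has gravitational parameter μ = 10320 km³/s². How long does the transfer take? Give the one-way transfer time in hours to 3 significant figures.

t = 4.56 hours

Transfer-ellipse semi-major axis a_t = (r₁ + r₂)/2 = (2520 + 10600)/2 = 6560 km.
Transfer time t = π√(a_t³/μ) = π√((6560)³ / 10320) = 16430 s.
Converting: 16430 s ÷ 3600 s/hour = 4.56 hours.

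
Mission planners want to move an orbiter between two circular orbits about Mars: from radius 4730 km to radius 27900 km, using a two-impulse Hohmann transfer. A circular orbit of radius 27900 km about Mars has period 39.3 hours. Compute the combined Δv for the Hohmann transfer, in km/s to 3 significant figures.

Δv = 1.50 km/s

From Kepler's third law T² = 4π²r³/μ at r = 27900 km, T = 39.3 hours = 39.3 × 3600 s = 1.4148×10^5 s: μ = 4π²r³/T² = 42833.4 km³/s².
Semi-major axis of the transfer orbit: a_t = (4730 + 27900)/2 = 16315 km.
Circular speed at r₁: v₁ = √(μ/r₁) = √(42833.4/4730) = 3.009 km/s.
Transfer-orbit speed at r₁ (v² = μ(2/r − 1/a)): v_p = √[μ(2/r₁ − 1/a_t)] = 3.935 km/s.
First burn Δv₁ = |v_p − v₁| = 0.9260 km/s.
At r₂, v₂ = √(μ/r₂) = 1.23905 km/s.
Transfer-orbit speed at r₂: v_a = √[μ(2/r₂ − 1/a_t)] = 0.667154 km/s.
Second burn Δv₂ = |v₂ − v_a| = 0.5719 km/s.
Δv = Δv₁ + Δv₂ = 0.9260 + 0.5719 = 1.498 km/s.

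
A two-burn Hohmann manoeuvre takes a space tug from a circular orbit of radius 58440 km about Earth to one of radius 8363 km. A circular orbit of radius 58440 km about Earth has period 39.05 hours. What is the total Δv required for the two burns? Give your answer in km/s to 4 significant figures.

Δv = 3.533 km/s

From Kepler's third law T² = 4π²r³/μ at r = 58440 km, T = 39.05 hours = 39.05 × 3600 s = 1.4058×10^5 s: μ = 4π²r³/T² = 3.98697×10^5 km³/s².
The Hohmann ellipse has a_t = (r₁ + r₂)/2 = 33401.5 km.
At r₁ the circular-orbit speed is v₁ = √(μ/r₁) = 2.612 km/s.
Transfer-orbit speed at r₁ (vis-viva equation): v_a = √[μ(2/r₁ − 1/a_t)] = 1.307 km/s.
First burn Δv₁ = |v_a − v₁| = 1.305 km/s.
At r₂, v₂ = √(μ/r₂) = 6.905 km/s.
Transfer-orbit speed at r₂: v_p = √[μ(2/r₂ − 1/a_t)] = 9.133 km/s.
Second burn Δv₂ = |v₂ − v_p| = 2.228 km/s.
Total Δv = Δv₁ + Δv₂ = 3.533 km/s.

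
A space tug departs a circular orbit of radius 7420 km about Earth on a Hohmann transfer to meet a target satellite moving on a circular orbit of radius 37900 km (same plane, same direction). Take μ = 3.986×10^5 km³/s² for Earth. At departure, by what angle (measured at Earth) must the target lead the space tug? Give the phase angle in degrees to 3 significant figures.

Transfer-ellipse semi-major axis a_t = (r₁ + r₂)/2 = (7420 + 37900)/2 = 22660 km.
The half-period of the transfer ellipse is t = π√(a_t³/μ) = 16973.5 s.
Target angular speed ω₂ = √(μ/r₂³) = 8.55677×10^-5 rad/s.
Angle swept by the target during transfer: ω₂·t = 1.4524 rad = 83.22°.
The space tug traverses 180° on the transfer ellipse, so the target must lead by 180° − 83.22° = 96.8°.

φ = 96.8°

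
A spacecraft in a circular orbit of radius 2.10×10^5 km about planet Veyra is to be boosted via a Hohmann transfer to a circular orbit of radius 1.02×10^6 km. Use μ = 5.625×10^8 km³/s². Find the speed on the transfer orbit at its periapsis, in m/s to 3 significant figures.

Semi-major axis of the transfer orbit: a_t = (2.100×10^5 + 1.020×10^6)/2 = 6.150×10^5 km.
At periapsis, r = 2.100×10^5 km.
Applying v² = μ(2/r − 1/a_t): v = 66.65 km/s.

v = 66700 m/s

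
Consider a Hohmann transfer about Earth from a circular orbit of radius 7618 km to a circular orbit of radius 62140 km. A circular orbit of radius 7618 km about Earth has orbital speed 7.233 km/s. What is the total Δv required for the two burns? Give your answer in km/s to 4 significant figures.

Δv = 3.770 km/s

From the circular-orbit relation v² = μ/r at r = 7618 km: μ = v²r = (7.233)² × 7618 = 3.98545×10^5 km³/s².
Semi-major axis of the transfer orbit: a_t = (7618 + 62140)/2 = 34879 km.
At r₁ the circular-orbit speed is v₁ = √(μ/r₁) = 7.233 km/s.
On the transfer ellipse at r₁, vis-viva gives v_p = √[μ(2/r₁ − 1/a_t)] = 9.654 km/s.
First burn Δv₁ = |v_p − v₁| = 2.421 km/s.
At r₂, v₂ = √(μ/r₂) = 2.533 km/s.
Transfer-orbit speed at r₂: v_a = √[μ(2/r₂ − 1/a_t)] = 1.184 km/s.
Second burn Δv₂ = |v₂ − v_a| = 1.349 km/s.
Δv = Δv₁ + Δv₂ = 2.421 + 1.349 = 3.770 km/s.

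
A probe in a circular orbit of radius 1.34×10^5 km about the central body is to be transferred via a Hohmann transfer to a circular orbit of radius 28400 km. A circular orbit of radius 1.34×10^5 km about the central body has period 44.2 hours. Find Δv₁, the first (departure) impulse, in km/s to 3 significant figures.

From Kepler's third law T² = 4π²r³/μ at r = 1.34×10^5 km, T = 44.2 hours = 44.2 × 3600 s = 1.5912×10^5 s: μ = 4π²r³/T² = 3.75167×10^6 km³/s².
Semi-major axis of the transfer orbit: a_t = (1.340×10^5 + 28400)/2 = 81200 km.
On the circular orbit at r = 1.340×10^5 km, v_c = √(μ/r) = 5.291 km/s.
Vis-viva on the transfer ellipse at r = 1.340×10^5 km gives v_t = √[μ(2/r − 1/a_t)] = 3.129 km/s.
Δv₁ = |v_t − v_c| = |3.129 − 5.291| = 2.162 km/s.

Δv₁ = 2.16 km/s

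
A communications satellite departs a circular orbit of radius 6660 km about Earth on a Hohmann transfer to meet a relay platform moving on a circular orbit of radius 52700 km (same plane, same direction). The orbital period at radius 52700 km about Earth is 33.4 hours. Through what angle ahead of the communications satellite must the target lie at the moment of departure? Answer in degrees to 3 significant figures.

φ = 104°

From Kepler's third law T² = 4π²r³/μ at r = 52700 km, T = 33.4 hours = 33.4 × 3600 s = 1.2024×10^5 s: μ = 4π²r³/T² = 3.99663×10^5 km³/s².
Semi-major axis of the transfer orbit: a_t = (6660 + 52700)/2 = 29680 km.
The half-period of the transfer ellipse is t = π√(a_t³/μ) = 25410 s.
The target's mean motion on its circular orbit is ω₂ = √(μ/r₂³) = 5.2255×10^-5 rad/s.
Angle swept by the target during transfer: ω₂·t = 1.3278 rad = 76.08°.
The communications satellite traverses 180° on the transfer ellipse, so the target must lead by 180° − 76.08° = 104°.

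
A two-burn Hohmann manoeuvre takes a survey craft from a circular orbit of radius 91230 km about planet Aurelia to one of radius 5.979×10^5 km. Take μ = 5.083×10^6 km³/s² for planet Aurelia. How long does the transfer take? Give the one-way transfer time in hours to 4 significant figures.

t = 78.29 hours

The Hohmann ellipse has a_t = (r₁ + r₂)/2 = 3.44565×10^5 km.
Transfer time t = π√(a_t³/μ) = π√((3.44565×10^5)³ / 5.083×10^6) = 2.8184×10^5 s.
Converting: 2.8184×10^5 s ÷ 3600 s/hour = 78.29 hours.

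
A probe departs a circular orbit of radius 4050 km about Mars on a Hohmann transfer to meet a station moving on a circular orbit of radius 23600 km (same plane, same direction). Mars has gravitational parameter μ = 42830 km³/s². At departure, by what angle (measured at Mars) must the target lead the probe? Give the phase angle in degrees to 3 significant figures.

Semi-major axis of the transfer orbit: a_t = (4050 + 23600)/2 = 13825 km.
The half-period of the transfer ellipse is t = π√(a_t³/μ) = 24676 s.
The target's mean motion on its circular orbit is ω₂ = √(μ/r₂³) = 5.7083×10^-5 rad/s.
Angle swept by the target during transfer: ω₂·t = 1.4086 rad = 80.71°.
Arrival is 180° from departure on the ellipse, so φ = 180° − 80.71° = 99.3°.

φ = 99.3°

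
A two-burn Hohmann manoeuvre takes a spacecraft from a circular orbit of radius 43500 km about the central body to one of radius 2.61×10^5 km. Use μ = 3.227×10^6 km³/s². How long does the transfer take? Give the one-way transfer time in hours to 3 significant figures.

Semi-major axis of the transfer orbit: a_t = (43500 + 2.610×10^5)/2 = 1.5225×10^5 km.
Half the transfer-orbit period gives t = π√(a_t³/μ) = 1.039×10^5 s.
Converting: 1.039×10^5 s ÷ 3600 s/hour = 28.9 hours.

t = 28.9 hours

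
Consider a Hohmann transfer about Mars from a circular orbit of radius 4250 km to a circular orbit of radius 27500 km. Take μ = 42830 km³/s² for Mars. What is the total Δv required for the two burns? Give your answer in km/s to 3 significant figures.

Δv = 1.61 km/s

Transfer-ellipse semi-major axis a_t = (r₁ + r₂)/2 = (4250 + 27500)/2 = 15875 km.
Circular speed at r₁: v₁ = √(μ/r₁) = √(42830/4250) = 3.1745 km/s.
Transfer-orbit speed at r₁ (vis-viva): v_p = √[μ(2/r₁ − 1/a_t)] = 4.1782 km/s.
First burn Δv₁ = |v_p − v₁| = 1.004 km/s.
Circular speed at r₂: v₂ = √(μ/r₂) = 1.248 km/s.
Transfer-orbit speed at r₂: v_a = √[μ(2/r₂ − 1/a_t)] = 0.6457 km/s.
Second burn Δv₂ = |v₂ − v_a| = 0.6023 km/s.
Δv = Δv₁ + Δv₂ = 1.004 + 0.6023 = 1.606 km/s.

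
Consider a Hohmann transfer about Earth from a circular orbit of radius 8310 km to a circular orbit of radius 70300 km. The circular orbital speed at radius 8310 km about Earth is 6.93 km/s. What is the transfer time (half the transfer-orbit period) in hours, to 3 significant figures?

From the circular-orbit relation v² = μ/r at r = 8310 km: μ = v²r = (6.93)² × 8310 = 3.99087×10^5 km³/s².
The Hohmann ellipse has a_t = (r₁ + r₂)/2 = 39305 km.
Half the transfer-orbit period gives t = π√(a_t³/μ) = 38750 s.
Converting: 38750 s ÷ 3600 s/hour = 10.8 hours.

t = 10.8 hours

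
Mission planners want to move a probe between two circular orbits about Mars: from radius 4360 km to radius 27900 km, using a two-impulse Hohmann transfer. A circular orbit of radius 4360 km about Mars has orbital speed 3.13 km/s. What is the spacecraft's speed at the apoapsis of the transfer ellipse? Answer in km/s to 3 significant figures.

v = 0.643 km/s

From the circular-orbit relation v² = μ/r at r = 4360 km: μ = v²r = (3.13)² × 4360 = 42714.5 km³/s².
Transfer-ellipse semi-major axis a_t = (r₁ + r₂)/2 = (4360 + 27900)/2 = 16130 km.
At apoapsis, r = 27900 km.
Vis-viva: v = √[μ(2/r − 1/a_t)] = √[42714.5 × (2/27900 − 1/16130)] = 0.6433 km/s.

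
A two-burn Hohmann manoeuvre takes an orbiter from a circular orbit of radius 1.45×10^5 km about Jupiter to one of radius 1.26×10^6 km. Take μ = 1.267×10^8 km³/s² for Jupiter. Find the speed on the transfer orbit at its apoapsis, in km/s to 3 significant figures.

v = 4.56 km/s

The Hohmann ellipse has a_t = (r₁ + r₂)/2 = 7.025×10^5 km.
At apoapsis, r = 1.260×10^6 km.
Vis-viva: v = √[μ(2/r − 1/a_t)] = √[1.267×10^8 × (2/1.260×10^6 − 1/7.025×10^5)] = 4.556 km/s.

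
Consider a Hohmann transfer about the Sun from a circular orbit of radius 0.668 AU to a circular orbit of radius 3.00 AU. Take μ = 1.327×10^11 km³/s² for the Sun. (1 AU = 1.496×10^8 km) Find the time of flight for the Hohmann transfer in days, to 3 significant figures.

t = 454 days

In km: r₁ = 0.668 × 1.496×10^8 = 9.99328×10^7 km; r₂ = 3.00 × 1.496×10^8 = 4.488×10^8 km.
Transfer-ellipse semi-major axis a_t = (r₁ + r₂)/2 = (9.99328×10^7 + 4.488×10^8)/2 = 2.743664×10^8 km.
Half the transfer-orbit period gives t = π√(a_t³/μ) = 3.919×10^7 s.
Converting: 3.919×10^7 s ÷ 86400 s/day = 454 days.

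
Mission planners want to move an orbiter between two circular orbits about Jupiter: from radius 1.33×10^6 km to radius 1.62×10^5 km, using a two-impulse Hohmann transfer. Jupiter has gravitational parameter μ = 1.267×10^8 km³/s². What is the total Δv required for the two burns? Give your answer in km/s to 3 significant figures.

Semi-major axis of the transfer orbit: a_t = (1.330×10^6 + 1.620×10^5)/2 = 7.460×10^5 km.
At r₁ the circular-orbit speed is v₁ = √(μ/r₁) = 9.760 km/s.
On the transfer ellipse at r₁, vis-viva equation gives v_a = √[μ(2/r₁ − 1/a_t)] = 4.548 km/s.
First burn Δv₁ = |v_a − v₁| = 5.212 km/s.
At r₂, v₂ = √(μ/r₂) = 27.966 km/s.
Transfer-orbit speed at r₂: v_p = √[μ(2/r₂ − 1/a_t)] = 37.341 km/s.
Second burn Δv₂ = |v₂ − v_p| = 9.375 km/s.
Δv = Δv₁ + Δv₂ = 5.212 + 9.375 = 14.59 km/s.

Δv = 14.6 km/s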